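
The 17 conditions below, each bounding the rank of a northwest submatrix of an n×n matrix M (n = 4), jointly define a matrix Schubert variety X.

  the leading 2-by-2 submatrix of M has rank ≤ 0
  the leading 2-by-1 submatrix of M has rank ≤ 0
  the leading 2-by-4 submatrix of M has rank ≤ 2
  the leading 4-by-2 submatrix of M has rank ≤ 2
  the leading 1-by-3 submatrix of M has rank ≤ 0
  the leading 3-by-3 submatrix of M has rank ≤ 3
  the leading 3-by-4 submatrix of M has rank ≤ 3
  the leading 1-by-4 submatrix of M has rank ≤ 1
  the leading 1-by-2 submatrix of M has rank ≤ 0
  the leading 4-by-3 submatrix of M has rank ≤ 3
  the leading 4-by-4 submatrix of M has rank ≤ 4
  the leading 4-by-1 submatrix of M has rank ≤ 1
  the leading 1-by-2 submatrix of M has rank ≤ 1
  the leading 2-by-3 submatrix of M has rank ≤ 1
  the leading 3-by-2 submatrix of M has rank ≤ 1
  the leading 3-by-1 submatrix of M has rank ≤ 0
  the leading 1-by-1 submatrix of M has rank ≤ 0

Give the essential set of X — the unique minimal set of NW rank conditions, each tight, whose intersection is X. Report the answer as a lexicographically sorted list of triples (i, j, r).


Rank table r_w(4×4) implied by the 17 constraints:

  0 | 0 | 0 | 1
  0 | 0 | 1 | 2
  0 | 1 | 2 | 3
  1 | 2 | 3 | 4

reading off 1-entries of Δ²R: w = (4, 3, 2, 1).

3 SE-corners of the 6-cell Rothe diagram give Ess(w):

[(1, 3, 0), (2, 2, 0), (3, 1, 0)]


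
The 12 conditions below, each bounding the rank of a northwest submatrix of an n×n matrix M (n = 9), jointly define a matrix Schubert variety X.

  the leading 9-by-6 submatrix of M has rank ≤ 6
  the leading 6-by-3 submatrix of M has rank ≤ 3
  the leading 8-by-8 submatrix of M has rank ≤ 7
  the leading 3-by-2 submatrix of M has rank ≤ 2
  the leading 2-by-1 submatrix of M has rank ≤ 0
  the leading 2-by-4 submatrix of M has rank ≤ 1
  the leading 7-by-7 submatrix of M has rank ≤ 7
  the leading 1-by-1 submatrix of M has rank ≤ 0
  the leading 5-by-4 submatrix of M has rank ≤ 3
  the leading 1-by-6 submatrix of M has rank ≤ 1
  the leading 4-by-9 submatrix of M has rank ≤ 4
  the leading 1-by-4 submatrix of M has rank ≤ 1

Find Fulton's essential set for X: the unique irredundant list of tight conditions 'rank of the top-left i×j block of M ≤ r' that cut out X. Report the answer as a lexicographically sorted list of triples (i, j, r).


The tightest implied rank at each (i,j), from the 12 conditions:

  R[1]: 0 1 1 1 1 1 1 1 1
  R[2]: 0 1 1 1 2 2 2 2 2
  R[3]: 1 2 2 2 3 3 3 3 3
  R[4]: 1 2 3 3 4 4 4 4 4
  R[5]: 1 2 3 3 4 5 5 5 5
  R[6]: 1 2 3 4 5 6 6 6 6
  R[7]: 1 2 3 4 5 6 7 7 7
  R[8]: 1 2 3 4 5 6 7 7 8
  R[9]: 1 2 3 4 5 6 7 8 9

hence w(1..9) = (2, 5, 1, 3, 6, 4, 7, 9, 8).

D(w) has 6 cells with 4 SE-corners; essential set:

[(2, 1, 0), (2, 4, 1), (5, 4, 3), (8, 8, 7)]


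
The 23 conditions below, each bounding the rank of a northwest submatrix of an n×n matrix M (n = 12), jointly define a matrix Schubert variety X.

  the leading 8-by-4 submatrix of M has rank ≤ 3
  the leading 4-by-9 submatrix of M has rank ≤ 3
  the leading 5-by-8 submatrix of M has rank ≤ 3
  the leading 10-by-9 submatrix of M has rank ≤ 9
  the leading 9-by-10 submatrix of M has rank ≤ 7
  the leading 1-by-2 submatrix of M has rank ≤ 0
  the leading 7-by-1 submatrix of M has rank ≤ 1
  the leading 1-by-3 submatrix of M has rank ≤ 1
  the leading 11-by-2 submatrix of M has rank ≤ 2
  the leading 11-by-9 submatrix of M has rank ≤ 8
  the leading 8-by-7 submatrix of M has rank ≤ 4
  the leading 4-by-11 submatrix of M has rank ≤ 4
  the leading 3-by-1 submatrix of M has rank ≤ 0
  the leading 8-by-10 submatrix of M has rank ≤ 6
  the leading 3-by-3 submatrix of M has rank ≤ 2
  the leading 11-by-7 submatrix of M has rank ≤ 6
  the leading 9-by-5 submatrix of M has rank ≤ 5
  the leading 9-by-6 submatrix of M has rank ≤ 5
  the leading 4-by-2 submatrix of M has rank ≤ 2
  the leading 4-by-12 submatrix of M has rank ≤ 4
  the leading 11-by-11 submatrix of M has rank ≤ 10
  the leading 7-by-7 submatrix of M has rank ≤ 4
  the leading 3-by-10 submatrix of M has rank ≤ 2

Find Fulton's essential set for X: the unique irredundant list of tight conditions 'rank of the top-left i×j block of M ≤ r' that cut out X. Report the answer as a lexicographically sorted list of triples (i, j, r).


Recovering R(i,j) via the rank-extension bound from the 23 conditions:

  R[1]: 0  0  1  1  1  1  1  1  1  1  1  1
  R[2]: 0  1  2  2  2  2  2  2  2  2  2  2
  R[3]: 0  1  2  2  2  2  2  2  2  2  3  3
  R[4]: 1  2  3  3  3  3  3  3  3  3  4  4
  R[5]: 1  2  3  3  3  3  3  3  4  4  5  5
  R[6]: 1  2  3  3  4  4  4  4  5  5  6  6
  R[7]: 1  2  3  3  4  4  4  5  6  6  7  7
  R[8]: 1  2  3  3  4  4  4  5  6  6  7  8
  R[9]: 1  2  3  4  5  5  5  6  7  7  8  9
  R[10]: 1  2  3  4  5  6  6  7  8  8  9  10
  R[11]: 1  2  3  4  5  6  6  7  8  9  10  11
  R[12]: 1  2  3  4  5  6  7  8  9  10  11  12

hence w(1..12) = (3, 2, 11, 1, 9, 5, 8, 12, 4, 6, 10, 7).

ℓ(w)=25; the 8 essential cells (i,j,r):

[(1, 2, 0), (3, 1, 0), (3, 10, 2), (5, 8, 3), (8, 4, 3), (8, 7, 4), (8, 10, 6), (11, 7, 6)]


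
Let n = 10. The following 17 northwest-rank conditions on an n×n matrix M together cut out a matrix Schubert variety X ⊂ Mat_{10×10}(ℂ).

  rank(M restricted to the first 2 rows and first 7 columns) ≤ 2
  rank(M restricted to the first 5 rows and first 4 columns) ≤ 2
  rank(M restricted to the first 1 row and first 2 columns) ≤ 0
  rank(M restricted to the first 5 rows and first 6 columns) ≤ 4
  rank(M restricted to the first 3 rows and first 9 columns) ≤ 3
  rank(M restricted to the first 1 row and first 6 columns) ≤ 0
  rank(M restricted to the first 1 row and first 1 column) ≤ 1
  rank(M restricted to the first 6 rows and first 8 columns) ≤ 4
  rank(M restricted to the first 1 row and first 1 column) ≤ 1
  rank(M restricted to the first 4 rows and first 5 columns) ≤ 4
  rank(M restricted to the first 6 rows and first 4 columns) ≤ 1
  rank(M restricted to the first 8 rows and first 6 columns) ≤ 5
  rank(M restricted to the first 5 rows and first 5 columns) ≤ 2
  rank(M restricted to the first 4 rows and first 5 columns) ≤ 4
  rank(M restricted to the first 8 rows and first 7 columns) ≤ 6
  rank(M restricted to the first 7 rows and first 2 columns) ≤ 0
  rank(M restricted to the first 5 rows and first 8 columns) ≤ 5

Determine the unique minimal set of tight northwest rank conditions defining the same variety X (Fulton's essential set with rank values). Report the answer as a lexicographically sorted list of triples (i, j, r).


Rank table r_w(10×10) implied by the 17 constraints:

  0  0  0  0  0  0  1  1  1  1
  0  0  1  1  1  1  2  2  2  2
  0  0  1  1  2  2  3  3  3  3
  0  0  1  1  2  3  4  4  4  4
  0  0  1  1  2  3  4  4  5  5
  0  0  1  1  2  3  4  4  5  6
  0  0  1  2  3  4  5  5  6  7
  1  1  2  3  4  5  6  6  7  8
  1  2  3  4  5  6  7  7  8  9
  1  2  3  4  5  6  7  8  9  10

the unique w with this rank table is (7, 3, 5, 6, 9, 10, 4, 1, 2, 8).

D(w) has 24 cells with 4 SE-corners; essential set:

[(1, 6, 0), (6, 4, 1), (6, 8, 4), (7, 2, 0)]


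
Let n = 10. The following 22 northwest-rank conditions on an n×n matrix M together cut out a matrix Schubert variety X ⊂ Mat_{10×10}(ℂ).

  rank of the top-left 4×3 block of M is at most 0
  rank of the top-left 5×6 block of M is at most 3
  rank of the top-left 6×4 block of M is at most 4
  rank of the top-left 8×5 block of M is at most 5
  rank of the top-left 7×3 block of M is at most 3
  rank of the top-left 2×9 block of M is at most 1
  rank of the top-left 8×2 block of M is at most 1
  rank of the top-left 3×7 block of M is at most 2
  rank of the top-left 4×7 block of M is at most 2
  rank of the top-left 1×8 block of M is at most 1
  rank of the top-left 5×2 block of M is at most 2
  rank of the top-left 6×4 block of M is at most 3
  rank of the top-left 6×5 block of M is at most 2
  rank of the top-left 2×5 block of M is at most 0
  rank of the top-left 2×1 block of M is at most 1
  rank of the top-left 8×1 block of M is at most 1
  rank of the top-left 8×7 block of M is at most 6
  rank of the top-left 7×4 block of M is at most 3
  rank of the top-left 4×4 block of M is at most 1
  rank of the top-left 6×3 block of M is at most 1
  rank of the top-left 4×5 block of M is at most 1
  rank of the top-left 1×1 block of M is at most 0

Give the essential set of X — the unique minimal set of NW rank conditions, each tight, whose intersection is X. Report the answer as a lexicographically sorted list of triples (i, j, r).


Computing R[i][j] = min implied NW-rank bound (n=10, 22 conditions):

  i=1: 0 0 0 0 0 1 1 1 1 1
  i=2: 0 0 0 0 0 1 1 1 1 2
  i=3: 0 0 0 1 1 2 2 2 2 3
  i=4: 0 0 0 1 1 2 2 3 3 4
  i=5: 1 1 1 2 2 3 3 4 4 5
  i=6: 1 1 1 2 2 3 4 5 5 6
  i=7: 1 1 2 3 3 4 5 6 6 7
  i=8: 1 1 2 3 4 5 6 7 7 8
  i=9: 1 2 3 4 5 6 7 8 8 9
  i=10: 1 2 3 4 5 6 7 8 9 10

so w = (6, 10, 4, 8, 1, 7, 3, 5, 2, 9).

ℓ(w)=26; the 8 essential cells (i,j,r):

[(2, 5, 0), (2, 9, 1), (4, 3, 0), (4, 5, 1), (4, 7, 2), (6, 3, 1), (6, 5, 2), (8, 2, 1)]


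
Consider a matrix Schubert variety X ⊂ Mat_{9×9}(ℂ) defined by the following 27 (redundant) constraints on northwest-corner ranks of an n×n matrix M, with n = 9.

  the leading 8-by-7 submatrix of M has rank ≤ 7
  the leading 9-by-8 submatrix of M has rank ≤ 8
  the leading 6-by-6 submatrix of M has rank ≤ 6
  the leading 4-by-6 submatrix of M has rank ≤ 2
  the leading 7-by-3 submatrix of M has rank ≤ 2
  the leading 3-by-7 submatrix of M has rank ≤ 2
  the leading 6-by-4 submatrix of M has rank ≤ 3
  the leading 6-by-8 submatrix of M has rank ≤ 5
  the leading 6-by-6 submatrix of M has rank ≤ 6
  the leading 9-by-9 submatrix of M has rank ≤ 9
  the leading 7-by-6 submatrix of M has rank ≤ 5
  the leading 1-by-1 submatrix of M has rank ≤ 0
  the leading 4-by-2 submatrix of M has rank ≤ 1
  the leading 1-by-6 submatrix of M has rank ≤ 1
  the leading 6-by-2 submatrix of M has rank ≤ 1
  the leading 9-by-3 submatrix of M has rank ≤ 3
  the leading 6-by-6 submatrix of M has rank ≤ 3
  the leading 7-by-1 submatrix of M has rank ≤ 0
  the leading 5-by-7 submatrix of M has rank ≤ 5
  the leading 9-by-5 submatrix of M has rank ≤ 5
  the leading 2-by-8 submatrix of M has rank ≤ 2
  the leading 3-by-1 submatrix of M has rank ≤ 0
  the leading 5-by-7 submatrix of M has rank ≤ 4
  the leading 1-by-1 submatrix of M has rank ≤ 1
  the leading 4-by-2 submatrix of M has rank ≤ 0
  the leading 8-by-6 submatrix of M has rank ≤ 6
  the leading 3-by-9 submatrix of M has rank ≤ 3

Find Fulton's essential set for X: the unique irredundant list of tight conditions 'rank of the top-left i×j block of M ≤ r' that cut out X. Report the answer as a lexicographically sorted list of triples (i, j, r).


Reconstructing r_w from the 27 given conditions:

  0  0  1  1  1  1  1  1  1
  0  0  1  2  2  2  2  2  2
  0  0  1  2  2  2  2  3  3
  0  0  1  2  2  2  3  4  4
  0  1  2  3  3  3  4  5  5
  0  1  2  3  3  3  4  5  6
  0  1  2  3  4  4  5  6  7
  1  2  3  4  5  5  6  7  8
  1  2  3  4  5  6  7  8  9

reading off 1-entries of Δ²R: w = (3, 4, 8, 7, 2, 9, 5, 1, 6).

Fulton essential set (5 of the 18 Rothe cells):

[(3, 7, 2), (4, 2, 0), (4, 6, 2), (6, 6, 3), (7, 1, 0)]


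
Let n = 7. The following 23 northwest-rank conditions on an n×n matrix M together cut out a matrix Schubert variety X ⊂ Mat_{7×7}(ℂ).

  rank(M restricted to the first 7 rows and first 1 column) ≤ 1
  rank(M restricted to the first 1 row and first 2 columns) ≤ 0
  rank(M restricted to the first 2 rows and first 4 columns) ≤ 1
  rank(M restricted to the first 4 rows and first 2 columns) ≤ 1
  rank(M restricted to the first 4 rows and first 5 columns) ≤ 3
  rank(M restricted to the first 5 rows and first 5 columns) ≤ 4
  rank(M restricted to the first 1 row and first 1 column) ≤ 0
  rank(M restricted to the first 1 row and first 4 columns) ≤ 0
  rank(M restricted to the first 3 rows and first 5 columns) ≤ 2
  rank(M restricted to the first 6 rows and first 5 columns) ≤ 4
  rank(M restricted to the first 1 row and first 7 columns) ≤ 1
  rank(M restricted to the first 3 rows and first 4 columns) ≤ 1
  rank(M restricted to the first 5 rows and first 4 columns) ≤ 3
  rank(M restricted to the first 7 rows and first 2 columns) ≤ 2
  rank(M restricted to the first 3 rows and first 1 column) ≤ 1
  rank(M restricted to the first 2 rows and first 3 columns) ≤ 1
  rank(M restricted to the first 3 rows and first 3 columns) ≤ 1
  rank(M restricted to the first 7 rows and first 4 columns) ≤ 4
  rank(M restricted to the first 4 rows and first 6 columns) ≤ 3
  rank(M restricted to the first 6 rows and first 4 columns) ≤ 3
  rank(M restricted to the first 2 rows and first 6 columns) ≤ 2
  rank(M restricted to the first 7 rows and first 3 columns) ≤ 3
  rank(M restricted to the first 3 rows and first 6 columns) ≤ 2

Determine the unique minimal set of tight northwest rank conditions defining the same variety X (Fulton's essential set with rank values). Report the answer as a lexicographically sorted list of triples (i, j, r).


Rank table r_w(7×7) implied by the 23 constraints:

  row 1: 0 | 0 | 0 | 0 | 1 | 1 | 1
  row 2: 1 | 1 | 1 | 1 | 2 | 2 | 2
  row 3: 1 | 1 | 1 | 1 | 2 | 2 | 3
  row 4: 1 | 1 | 2 | 2 | 3 | 3 | 4
  row 5: 1 | 2 | 3 | 3 | 4 | 4 | 5
  row 6: 1 | 2 | 3 | 3 | 4 | 5 | 6
  row 7: 1 | 2 | 3 | 4 | 5 | 6 | 7

giving w = (5, 1, 7, 3, 2, 6, 4) via Δ²R.

5 SE-corners of the 10-cell Rothe diagram give Ess(w):

[(1, 4, 0), (3, 4, 1), (3, 6, 2), (4, 2, 1), (6, 4, 3)]


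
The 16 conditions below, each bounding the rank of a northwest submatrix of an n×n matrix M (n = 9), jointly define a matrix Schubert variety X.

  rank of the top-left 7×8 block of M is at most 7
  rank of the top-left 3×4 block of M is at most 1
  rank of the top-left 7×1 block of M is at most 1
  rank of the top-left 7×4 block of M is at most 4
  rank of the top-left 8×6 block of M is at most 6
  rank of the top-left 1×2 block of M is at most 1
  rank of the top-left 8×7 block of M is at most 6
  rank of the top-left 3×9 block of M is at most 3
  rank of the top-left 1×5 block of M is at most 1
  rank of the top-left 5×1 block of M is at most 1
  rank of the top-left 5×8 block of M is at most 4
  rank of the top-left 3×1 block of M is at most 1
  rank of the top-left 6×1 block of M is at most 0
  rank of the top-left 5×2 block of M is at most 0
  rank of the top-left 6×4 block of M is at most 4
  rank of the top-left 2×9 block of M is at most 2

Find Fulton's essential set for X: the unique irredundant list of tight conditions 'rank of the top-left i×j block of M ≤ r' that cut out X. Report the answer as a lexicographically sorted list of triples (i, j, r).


Propagating the 16 rank bounds to every northwest block:

  i=1: 0 0 1 1 1 1 1 1 1
  i=2: 0 0 1 1 2 2 2 2 2
  i=3: 0 0 1 1 2 3 3 3 3
  i=4: 0 0 1 2 3 4 4 4 4
  i=5: 0 0 1 2 3 4 4 4 5
  i=6: 0 1 2 3 4 5 5 5 6
  i=7: 1 2 3 4 5 6 6 6 7
  i=8: 1 2 3 4 5 6 6 7 8
  i=9: 1 2 3 4 5 6 7 8 9

the unique w with this rank table is (3, 5, 6, 4, 9, 2, 1, 8, 7).

Rothe diagram D(w) (16 cells), 5 SE-corners (essential conditions):

[(3, 4, 1), (5, 2, 0), (5, 8, 4), (6, 1, 0), (8, 7, 6)]


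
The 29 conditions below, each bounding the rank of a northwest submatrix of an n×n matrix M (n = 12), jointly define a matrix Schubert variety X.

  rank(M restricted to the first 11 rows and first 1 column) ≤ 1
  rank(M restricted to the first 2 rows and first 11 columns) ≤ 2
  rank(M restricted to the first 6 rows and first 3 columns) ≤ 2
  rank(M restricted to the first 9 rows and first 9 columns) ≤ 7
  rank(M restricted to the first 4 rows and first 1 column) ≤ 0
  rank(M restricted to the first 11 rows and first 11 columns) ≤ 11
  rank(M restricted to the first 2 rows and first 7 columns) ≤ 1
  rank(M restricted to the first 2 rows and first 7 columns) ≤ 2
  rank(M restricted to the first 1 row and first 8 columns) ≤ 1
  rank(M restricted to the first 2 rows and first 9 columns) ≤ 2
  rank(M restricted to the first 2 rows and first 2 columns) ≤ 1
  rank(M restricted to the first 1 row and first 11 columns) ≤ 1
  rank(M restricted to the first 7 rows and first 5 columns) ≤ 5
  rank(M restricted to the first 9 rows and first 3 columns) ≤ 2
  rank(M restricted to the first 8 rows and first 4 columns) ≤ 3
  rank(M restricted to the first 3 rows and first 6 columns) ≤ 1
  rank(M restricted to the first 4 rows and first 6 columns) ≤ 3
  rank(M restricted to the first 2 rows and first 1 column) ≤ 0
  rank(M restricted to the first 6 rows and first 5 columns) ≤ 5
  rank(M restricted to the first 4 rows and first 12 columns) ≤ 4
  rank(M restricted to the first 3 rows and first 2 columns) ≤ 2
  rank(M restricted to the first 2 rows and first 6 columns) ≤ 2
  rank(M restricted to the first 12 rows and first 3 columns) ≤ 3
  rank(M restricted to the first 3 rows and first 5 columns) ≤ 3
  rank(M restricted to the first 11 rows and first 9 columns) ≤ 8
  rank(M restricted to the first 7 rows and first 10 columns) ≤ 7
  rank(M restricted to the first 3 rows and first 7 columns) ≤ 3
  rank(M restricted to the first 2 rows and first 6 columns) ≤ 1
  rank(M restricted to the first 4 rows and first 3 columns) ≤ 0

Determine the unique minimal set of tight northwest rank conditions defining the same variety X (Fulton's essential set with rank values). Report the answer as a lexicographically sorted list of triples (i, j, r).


Computing R[i][j] = min implied NW-rank bound (n=12, 29 conditions):

  R[1]: 0  0  0  1  1  1  1  1  1  1  1  1
  R[2]: 0  0  0  1  1  1  1  2  2  2  2  2
  R[3]: 0  0  0  1  1  1  2  3  3  3  3  3
  R[4]: 0  0  0  1  2  2  3  4  4  4  4  4
  R[5]: 1  1  1  2  3  3  4  5  5  5  5  5
  R[6]: 1  2  2  3  4  4  5  6  6  6  6  6
  R[7]: 1  2  2  3  4  5  6  7  7  7  7  7
  R[8]: 1  2  2  3  4  5  6  7  7  8  8  8
  R[9]: 1  2  2  3  4  5  6  7  7  8  9  9
  R[10]: 1  2  3  4  5  6  7  8  8  9  10  10
  R[11]: 1  2  3  4  5  6  7  8  8  9  10  11
  R[12]: 1  2  3  4  5  6  7  8  9  10  11  12

reading off 1-entries of Δ²R: w = (4, 8, 7, 5, 1, 2, 6, 10, 11, 3, 12, 9).

Rothe diagram D(w) (23 cells), 6 SE-corners (essential conditions):

[(2, 7, 1), (3, 6, 1), (4, 3, 0), (9, 3, 2), (9, 9, 7), (11, 9, 8)]


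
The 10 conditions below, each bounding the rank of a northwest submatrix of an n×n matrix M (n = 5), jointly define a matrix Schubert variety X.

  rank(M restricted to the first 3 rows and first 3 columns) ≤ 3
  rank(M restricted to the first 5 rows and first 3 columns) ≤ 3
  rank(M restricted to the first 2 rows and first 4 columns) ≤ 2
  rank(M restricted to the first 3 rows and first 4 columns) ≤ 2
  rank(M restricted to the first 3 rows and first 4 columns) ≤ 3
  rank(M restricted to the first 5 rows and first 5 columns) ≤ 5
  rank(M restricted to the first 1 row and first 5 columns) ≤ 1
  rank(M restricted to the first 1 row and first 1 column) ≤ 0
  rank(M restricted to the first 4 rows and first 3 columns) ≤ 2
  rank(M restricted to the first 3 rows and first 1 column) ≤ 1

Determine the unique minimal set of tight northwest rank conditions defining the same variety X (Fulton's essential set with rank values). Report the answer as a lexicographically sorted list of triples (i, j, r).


Rank table r_w(5×5) implied by the 10 constraints:

  0  1  1  1  1
  1  2  2  2  2
  1  2  2  2  3
  1  2  2  3  4
  1  2  3  4  5

the unique w with this rank table is (2, 1, 5, 4, 3).

ℓ(w)=4; the 3 essential cells (i,j,r):

[(1, 1, 0), (3, 4, 2), (4, 3, 2)]


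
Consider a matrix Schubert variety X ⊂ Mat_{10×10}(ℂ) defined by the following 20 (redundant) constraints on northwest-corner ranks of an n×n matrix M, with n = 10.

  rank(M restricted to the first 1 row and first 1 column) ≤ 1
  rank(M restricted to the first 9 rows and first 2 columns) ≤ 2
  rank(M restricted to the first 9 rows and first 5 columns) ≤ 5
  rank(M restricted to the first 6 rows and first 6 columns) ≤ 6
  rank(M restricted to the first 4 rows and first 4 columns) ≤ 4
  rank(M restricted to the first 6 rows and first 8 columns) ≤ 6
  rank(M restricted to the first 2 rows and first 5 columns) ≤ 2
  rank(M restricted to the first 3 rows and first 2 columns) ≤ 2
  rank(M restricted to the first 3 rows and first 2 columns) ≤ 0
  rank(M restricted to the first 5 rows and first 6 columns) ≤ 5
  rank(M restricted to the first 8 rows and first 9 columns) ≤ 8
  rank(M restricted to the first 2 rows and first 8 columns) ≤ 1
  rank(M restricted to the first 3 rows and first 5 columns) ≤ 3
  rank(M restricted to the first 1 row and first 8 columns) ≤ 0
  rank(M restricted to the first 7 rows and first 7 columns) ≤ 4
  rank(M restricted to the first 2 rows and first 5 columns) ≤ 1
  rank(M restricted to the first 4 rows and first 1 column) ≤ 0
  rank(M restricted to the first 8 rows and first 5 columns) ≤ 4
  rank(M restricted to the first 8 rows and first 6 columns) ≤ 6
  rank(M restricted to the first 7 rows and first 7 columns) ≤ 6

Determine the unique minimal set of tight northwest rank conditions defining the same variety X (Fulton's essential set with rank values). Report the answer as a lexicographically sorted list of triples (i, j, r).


Recovering R(i,j) via the rank-extension bound from the 20 conditions:

  i=1: 0  0  0  0  0  0  0  0  1  1
  i=2: 0  0  1  1  1  1  1  1  2  2
  i=3: 0  0  1  2  2  2  2  2  3  3
  i=4: 0  1  2  3  3  3  3  3  4  4
  i=5: 1  2  3  4  4  4  4  4  5  5
  i=6: 1  2  3  4  4  4  4  5  6  6
  i=7: 1  2  3  4  4  4  4  5  6  7
  i=8: 1  2  3  4  4  5  5  6  7  8
  i=9: 1  2  3  4  5  6  6  7  8  9
  i=10: 1  2  3  4  5  6  7  8  9  10

so w = (9, 3, 4, 2, 1, 8, 10, 6, 5, 7).

Rothe diagram D(w) (20 cells), 5 SE-corners (essential conditions):

[(1, 8, 0), (3, 2, 0), (4, 1, 0), (7, 7, 4), (8, 5, 4)]


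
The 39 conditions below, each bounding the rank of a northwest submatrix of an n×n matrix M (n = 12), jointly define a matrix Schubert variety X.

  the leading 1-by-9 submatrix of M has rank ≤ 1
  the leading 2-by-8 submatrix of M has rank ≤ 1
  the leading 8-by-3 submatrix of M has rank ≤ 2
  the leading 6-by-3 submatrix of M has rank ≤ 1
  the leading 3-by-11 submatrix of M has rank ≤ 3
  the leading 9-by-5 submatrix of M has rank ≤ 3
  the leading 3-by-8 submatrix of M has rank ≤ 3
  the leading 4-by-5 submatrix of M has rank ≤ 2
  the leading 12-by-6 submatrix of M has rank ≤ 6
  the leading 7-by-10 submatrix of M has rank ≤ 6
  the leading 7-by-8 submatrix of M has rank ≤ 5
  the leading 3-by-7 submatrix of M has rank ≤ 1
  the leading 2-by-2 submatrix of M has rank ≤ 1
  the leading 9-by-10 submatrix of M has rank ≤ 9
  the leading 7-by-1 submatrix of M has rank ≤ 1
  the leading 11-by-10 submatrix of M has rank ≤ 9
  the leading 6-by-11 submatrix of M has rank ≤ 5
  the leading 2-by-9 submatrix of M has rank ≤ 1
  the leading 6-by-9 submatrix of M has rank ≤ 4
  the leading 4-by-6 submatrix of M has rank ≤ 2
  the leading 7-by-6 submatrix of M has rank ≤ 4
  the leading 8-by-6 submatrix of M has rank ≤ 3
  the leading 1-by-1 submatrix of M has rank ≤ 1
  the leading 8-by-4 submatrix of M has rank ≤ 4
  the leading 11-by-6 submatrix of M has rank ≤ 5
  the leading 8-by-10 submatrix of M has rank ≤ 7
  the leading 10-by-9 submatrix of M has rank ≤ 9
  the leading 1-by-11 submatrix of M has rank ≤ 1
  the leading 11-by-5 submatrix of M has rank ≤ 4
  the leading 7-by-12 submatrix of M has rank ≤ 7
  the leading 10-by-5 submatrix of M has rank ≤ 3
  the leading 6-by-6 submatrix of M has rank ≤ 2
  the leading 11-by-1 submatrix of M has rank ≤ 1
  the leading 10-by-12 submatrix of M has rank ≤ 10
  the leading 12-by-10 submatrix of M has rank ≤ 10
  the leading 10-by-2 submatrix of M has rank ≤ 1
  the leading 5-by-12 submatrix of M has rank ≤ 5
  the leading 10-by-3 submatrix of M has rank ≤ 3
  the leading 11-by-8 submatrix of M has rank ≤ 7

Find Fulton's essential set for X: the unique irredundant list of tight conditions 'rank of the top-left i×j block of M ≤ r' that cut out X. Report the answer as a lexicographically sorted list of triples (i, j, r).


Reconstructing r_w from the 39 given conditions:

  row 1: 1 | 1 | 1 | 1 | 1 | 1 | 1 | 1 | 1 | 1 | 1 | 1
  row 2: 1 | 1 | 1 | 1 | 1 | 1 | 1 | 1 | 1 | 2 | 2 | 2
  row 3: 1 | 1 | 1 | 1 | 1 | 1 | 1 | 2 | 2 | 3 | 3 | 3
  row 4: 1 | 1 | 1 | 2 | 2 | 2 | 2 | 3 | 3 | 4 | 4 | 4
  row 5: 1 | 1 | 1 | 2 | 2 | 2 | 3 | 4 | 4 | 5 | 5 | 5
  row 6: 1 | 1 | 1 | 2 | 2 | 2 | 3 | 4 | 4 | 5 | 5 | 6
  row 7: 1 | 1 | 2 | 3 | 3 | 3 | 4 | 5 | 5 | 6 | 6 | 7
  row 8: 1 | 1 | 2 | 3 | 3 | 3 | 4 | 5 | 6 | 7 | 7 | 8
  row 9: 1 | 1 | 2 | 3 | 3 | 4 | 5 | 6 | 7 | 8 | 8 | 9
  row 10: 1 | 1 | 2 | 3 | 3 | 4 | 5 | 6 | 7 | 8 | 9 | 10
  row 11: 1 | 2 | 3 | 4 | 4 | 5 | 6 | 7 | 8 | 9 | 10 | 11
  row 12: 1 | 2 | 3 | 4 | 5 | 6 | 7 | 8 | 9 | 10 | 11 | 12

so w = (1, 10, 8, 4, 7, 12, 3, 9, 6, 11, 2, 5).

9 SE-corners of the 34-cell Rothe diagram give Ess(w):

[(2, 9, 1), (3, 7, 1), (6, 3, 1), (6, 6, 2), (6, 9, 4), (6, 11, 5), (8, 6, 3), (10, 2, 1), (10, 5, 3)]


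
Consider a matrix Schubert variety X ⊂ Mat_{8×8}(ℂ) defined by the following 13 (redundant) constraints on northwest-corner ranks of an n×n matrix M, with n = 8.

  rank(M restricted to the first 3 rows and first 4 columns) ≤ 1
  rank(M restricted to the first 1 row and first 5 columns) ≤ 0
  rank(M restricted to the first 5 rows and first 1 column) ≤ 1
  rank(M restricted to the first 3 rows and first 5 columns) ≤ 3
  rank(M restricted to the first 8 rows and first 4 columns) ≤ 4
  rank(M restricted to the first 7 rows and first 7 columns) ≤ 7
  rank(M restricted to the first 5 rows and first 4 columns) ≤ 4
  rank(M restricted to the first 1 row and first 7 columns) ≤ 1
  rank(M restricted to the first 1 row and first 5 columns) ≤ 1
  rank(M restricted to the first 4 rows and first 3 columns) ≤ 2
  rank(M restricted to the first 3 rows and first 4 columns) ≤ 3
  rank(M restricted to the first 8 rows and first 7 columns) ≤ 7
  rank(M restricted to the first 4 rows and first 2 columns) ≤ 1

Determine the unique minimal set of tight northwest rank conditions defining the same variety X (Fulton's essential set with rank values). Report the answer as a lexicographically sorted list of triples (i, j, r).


Recovering R(i,j) via the rank-extension bound from the 13 conditions:

  row 1: 0, 0, 0, 0, 0, 1, 1, 1
  row 2: 1, 1, 1, 1, 1, 2, 2, 2
  row 3: 1, 1, 1, 1, 2, 3, 3, 3
  row 4: 1, 1, 2, 2, 3, 4, 4, 4
  row 5: 1, 2, 3, 3, 4, 5, 5, 5
  row 6: 1, 2, 3, 4, 5, 6, 6, 6
  row 7: 1, 2, 3, 4, 5, 6, 7, 7
  row 8: 1, 2, 3, 4, 5, 6, 7, 8

hence w(1..8) = (6, 1, 5, 3, 2, 4, 7, 8).

D(w) has 9 cells with 3 SE-corners; essential set:

[(1, 5, 0), (3, 4, 1), (4, 2, 1)]


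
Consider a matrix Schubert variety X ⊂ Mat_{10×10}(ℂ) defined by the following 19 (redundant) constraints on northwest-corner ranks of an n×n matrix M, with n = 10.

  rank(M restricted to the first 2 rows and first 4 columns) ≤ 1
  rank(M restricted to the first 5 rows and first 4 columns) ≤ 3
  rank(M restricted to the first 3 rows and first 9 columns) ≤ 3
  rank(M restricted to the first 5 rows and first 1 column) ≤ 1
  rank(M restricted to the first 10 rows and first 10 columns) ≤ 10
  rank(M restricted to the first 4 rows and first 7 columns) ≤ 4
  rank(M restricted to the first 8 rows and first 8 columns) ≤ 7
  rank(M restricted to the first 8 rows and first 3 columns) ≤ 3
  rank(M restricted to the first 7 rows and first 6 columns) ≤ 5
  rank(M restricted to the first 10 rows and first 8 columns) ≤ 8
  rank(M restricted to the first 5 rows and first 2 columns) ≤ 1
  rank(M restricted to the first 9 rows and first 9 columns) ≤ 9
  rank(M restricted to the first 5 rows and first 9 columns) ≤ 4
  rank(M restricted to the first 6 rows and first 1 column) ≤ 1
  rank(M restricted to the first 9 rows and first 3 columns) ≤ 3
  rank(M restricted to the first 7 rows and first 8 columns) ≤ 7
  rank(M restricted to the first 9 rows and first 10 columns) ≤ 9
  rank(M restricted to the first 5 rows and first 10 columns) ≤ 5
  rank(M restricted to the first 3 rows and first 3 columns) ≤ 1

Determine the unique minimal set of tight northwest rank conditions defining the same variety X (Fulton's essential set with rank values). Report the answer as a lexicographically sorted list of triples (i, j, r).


Recovering R(i,j) via the rank-extension bound from the 19 conditions:

  i=1: 1 1 1 1 1 1 1 1 1 1
  i=2: 1 1 1 1 2 2 2 2 2 2
  i=3: 1 1 1 2 3 3 3 3 3 3
  i=4: 1 1 2 3 4 4 4 4 4 4
  i=5: 1 1 2 3 4 4 4 4 4 5
  i=6: 1 2 3 4 5 5 5 5 5 6
  i=7: 1 2 3 4 5 5 6 6 6 7
  i=8: 1 2 3 4 5 6 7 7 7 8
  i=9: 1 2 3 4 5 6 7 8 8 9
  i=10: 1 2 3 4 5 6 7 8 9 10

hence w(1..10) = (1, 5, 4, 3, 10, 2, 7, 6, 8, 9).

D(w) has 12 cells with 5 SE-corners; essential set:

[(2, 4, 1), (3, 3, 1), (5, 2, 1), (5, 9, 4), (7, 6, 5)]


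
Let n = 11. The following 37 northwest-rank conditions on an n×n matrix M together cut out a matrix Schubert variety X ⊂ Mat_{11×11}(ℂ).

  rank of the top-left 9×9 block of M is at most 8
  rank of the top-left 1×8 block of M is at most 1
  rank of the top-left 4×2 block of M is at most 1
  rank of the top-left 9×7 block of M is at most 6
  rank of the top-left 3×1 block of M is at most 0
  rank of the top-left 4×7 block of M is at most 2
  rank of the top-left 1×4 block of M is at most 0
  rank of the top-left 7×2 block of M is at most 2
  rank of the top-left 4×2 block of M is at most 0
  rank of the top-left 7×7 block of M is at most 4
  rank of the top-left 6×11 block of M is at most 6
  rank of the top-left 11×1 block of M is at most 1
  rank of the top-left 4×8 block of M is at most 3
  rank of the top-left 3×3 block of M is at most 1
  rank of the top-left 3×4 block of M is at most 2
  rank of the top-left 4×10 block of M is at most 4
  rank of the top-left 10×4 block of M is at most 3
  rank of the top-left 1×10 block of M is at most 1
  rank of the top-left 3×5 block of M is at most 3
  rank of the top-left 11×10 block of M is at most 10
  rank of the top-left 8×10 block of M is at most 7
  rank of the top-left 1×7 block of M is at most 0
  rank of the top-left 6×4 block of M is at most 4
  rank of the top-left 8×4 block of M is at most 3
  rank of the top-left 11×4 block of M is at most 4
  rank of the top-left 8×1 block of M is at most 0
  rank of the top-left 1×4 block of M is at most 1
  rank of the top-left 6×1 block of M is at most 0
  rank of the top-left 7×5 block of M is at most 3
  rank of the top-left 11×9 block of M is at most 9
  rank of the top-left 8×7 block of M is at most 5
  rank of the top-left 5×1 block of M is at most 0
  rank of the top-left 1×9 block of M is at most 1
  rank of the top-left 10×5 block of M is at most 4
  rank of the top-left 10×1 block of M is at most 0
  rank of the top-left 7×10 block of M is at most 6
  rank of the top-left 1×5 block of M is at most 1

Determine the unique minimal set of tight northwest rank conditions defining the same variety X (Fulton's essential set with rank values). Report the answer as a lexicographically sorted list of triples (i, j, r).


Reconstructing r_w from the 37 given conditions:

  R[1]: 0, 0, 0, 0, 0, 0, 0, 1, 1, 1, 1
  R[2]: 0, 0, 1, 1, 1, 1, 1, 2, 2, 2, 2
  R[3]: 0, 0, 1, 2, 2, 2, 2, 3, 3, 3, 3
  R[4]: 0, 0, 1, 2, 2, 2, 2, 3, 4, 4, 4
  R[5]: 0, 1, 2, 3, 3, 3, 3, 4, 5, 5, 5
  R[6]: 0, 1, 2, 3, 3, 4, 4, 5, 6, 6, 6
  R[7]: 0, 1, 2, 3, 3, 4, 4, 5, 6, 6, 7
  R[8]: 0, 1, 2, 3, 4, 5, 5, 6, 7, 7, 8
  R[9]: 0, 1, 2, 3, 4, 5, 6, 7, 8, 8, 9
  R[10]: 0, 1, 2, 3, 4, 5, 6, 7, 8, 9, 10
  R[11]: 1, 2, 3, 4, 5, 6, 7, 8, 9, 10, 11

hence w(1..11) = (8, 3, 4, 9, 2, 6, 11, 5, 7, 10, 1).

Fulton essential set (7 of the 26 Rothe cells):

[(1, 7, 0), (4, 2, 0), (4, 7, 2), (7, 5, 3), (7, 7, 4), (7, 10, 6), (10, 1, 0)]


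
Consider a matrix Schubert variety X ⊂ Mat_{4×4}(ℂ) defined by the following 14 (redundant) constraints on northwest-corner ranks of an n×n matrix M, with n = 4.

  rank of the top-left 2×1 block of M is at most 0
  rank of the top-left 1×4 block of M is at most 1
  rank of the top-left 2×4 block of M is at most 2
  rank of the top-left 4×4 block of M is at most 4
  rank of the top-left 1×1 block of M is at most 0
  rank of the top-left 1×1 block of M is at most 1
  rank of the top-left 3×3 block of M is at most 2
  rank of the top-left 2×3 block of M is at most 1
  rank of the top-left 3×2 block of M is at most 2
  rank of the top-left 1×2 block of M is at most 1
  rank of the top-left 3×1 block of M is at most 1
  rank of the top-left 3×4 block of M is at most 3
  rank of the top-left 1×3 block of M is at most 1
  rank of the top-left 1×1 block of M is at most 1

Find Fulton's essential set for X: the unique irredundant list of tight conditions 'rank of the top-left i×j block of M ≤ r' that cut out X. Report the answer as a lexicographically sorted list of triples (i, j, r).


The tightest implied rank at each (i,j), from the 14 conditions:

  R[1]: 0 | 1 | 1 | 1
  R[2]: 0 | 1 | 1 | 2
  R[3]: 1 | 2 | 2 | 3
  R[4]: 1 | 2 | 3 | 4

giving w = (2, 4, 1, 3) via Δ²R.

D(w) has 3 cells with 2 SE-corners; essential set:

[(2, 1, 0), (2, 3, 1)]


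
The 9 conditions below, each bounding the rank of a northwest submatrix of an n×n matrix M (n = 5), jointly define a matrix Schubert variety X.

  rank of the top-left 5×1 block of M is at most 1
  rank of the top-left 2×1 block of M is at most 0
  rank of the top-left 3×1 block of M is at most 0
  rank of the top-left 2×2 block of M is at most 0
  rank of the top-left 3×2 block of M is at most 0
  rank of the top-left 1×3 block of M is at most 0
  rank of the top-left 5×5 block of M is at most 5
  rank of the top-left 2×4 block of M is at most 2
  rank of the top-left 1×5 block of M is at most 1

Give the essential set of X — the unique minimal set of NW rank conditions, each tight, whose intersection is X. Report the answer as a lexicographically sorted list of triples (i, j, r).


Computing R[i][j] = min implied NW-rank bound (n=5, 9 conditions):

  0 0 0 1 1
  0 0 1 2 2
  0 0 1 2 3
  1 1 2 3 4
  1 2 3 4 5

so w = (4, 3, 5, 1, 2).

Rothe diagram D(w) (7 cells), 2 SE-corners (essential conditions):

[(1, 3, 0), (3, 2, 0)]


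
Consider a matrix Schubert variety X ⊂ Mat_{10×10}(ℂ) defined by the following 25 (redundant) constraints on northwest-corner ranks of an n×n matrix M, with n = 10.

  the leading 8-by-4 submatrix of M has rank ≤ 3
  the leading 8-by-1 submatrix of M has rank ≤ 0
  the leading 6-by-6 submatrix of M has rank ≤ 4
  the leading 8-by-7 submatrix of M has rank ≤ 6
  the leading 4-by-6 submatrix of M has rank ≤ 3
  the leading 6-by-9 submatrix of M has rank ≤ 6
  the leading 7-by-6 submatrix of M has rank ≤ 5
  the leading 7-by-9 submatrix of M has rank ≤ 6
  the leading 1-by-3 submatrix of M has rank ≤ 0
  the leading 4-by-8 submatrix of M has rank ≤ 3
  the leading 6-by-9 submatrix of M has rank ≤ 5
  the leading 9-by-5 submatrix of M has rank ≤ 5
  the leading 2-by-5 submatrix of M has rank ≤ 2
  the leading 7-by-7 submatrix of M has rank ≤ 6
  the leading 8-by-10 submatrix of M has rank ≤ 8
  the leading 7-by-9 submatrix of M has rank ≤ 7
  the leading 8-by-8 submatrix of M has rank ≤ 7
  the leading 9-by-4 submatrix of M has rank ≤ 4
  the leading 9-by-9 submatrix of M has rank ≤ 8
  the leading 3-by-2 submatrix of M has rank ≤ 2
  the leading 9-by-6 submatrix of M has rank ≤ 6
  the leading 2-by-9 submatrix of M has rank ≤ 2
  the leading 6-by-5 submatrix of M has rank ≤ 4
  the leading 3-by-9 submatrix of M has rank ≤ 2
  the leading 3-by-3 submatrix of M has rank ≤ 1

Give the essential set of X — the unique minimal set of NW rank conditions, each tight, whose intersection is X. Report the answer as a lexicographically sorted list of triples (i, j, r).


Recovering R(i,j) via the rank-extension bound from the 25 conditions:

  R[1]: 0, 0, 0, 1, 1, 1, 1, 1, 1, 1
  R[2]: 0, 1, 1, 2, 2, 2, 2, 2, 2, 2
  R[3]: 0, 1, 1, 2, 2, 2, 2, 2, 2, 3
  R[4]: 0, 1, 2, 3, 3, 3, 3, 3, 3, 4
  R[5]: 0, 1, 2, 3, 4, 4, 4, 4, 4, 5
  R[6]: 0, 1, 2, 3, 4, 4, 5, 5, 5, 6
  R[7]: 0, 1, 2, 3, 4, 5, 6, 6, 6, 7
  R[8]: 0, 1, 2, 3, 4, 5, 6, 7, 7, 8
  R[9]: 1, 2, 3, 4, 5, 6, 7, 8, 8, 9
  R[10]: 1, 2, 3, 4, 5, 6, 7, 8, 9, 10

so w = (4, 2, 10, 3, 5, 7, 6, 8, 1, 9).

D(w) has 17 cells with 5 SE-corners; essential set:

[(1, 3, 0), (3, 3, 1), (3, 9, 2), (6, 6, 4), (8, 1, 0)]


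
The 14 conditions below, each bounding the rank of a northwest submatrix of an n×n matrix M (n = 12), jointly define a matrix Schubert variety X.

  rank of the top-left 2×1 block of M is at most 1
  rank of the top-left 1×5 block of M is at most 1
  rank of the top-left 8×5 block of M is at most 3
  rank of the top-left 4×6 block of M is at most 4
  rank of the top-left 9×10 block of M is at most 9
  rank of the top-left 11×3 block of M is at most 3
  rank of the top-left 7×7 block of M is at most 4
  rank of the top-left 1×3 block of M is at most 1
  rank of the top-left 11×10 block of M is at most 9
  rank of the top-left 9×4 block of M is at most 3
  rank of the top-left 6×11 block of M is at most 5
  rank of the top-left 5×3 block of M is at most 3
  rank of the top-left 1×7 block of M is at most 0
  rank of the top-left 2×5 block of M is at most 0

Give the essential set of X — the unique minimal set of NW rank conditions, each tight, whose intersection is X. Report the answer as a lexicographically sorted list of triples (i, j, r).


Recovering R(i,j) via the rank-extension bound from the 14 conditions:

  0 0 0 0 0 0 0 1 1 1 1 1
  0 0 0 0 0 1 1 2 2 2 2 2
  1 1 1 1 1 2 2 3 3 3 3 3
  1 2 2 2 2 3 3 4 4 4 4 4
  1 2 3 3 3 4 4 5 5 5 5 5
  1 2 3 3 3 4 4 5 5 5 5 6
  1 2 3 3 3 4 4 5 6 6 6 7
  1 2 3 3 3 4 5 6 7 7 7 8
  1 2 3 3 4 5 6 7 8 8 8 9
  1 2 3 4 5 6 7 8 9 9 9 10
  1 2 3 4 5 6 7 8 9 9 10 11
  1 2 3 4 5 6 7 8 9 10 11 12

second differences of R give the permutation w = (8, 6, 1, 2, 3, 12, 9, 7, 5, 4, 11, 10).

Rothe diagram D(w) (25 cells), 7 SE-corners (essential conditions):

[(1, 7, 0), (2, 5, 0), (6, 11, 5), (7, 7, 4), (8, 5, 3), (9, 4, 3), (11, 10, 9)]


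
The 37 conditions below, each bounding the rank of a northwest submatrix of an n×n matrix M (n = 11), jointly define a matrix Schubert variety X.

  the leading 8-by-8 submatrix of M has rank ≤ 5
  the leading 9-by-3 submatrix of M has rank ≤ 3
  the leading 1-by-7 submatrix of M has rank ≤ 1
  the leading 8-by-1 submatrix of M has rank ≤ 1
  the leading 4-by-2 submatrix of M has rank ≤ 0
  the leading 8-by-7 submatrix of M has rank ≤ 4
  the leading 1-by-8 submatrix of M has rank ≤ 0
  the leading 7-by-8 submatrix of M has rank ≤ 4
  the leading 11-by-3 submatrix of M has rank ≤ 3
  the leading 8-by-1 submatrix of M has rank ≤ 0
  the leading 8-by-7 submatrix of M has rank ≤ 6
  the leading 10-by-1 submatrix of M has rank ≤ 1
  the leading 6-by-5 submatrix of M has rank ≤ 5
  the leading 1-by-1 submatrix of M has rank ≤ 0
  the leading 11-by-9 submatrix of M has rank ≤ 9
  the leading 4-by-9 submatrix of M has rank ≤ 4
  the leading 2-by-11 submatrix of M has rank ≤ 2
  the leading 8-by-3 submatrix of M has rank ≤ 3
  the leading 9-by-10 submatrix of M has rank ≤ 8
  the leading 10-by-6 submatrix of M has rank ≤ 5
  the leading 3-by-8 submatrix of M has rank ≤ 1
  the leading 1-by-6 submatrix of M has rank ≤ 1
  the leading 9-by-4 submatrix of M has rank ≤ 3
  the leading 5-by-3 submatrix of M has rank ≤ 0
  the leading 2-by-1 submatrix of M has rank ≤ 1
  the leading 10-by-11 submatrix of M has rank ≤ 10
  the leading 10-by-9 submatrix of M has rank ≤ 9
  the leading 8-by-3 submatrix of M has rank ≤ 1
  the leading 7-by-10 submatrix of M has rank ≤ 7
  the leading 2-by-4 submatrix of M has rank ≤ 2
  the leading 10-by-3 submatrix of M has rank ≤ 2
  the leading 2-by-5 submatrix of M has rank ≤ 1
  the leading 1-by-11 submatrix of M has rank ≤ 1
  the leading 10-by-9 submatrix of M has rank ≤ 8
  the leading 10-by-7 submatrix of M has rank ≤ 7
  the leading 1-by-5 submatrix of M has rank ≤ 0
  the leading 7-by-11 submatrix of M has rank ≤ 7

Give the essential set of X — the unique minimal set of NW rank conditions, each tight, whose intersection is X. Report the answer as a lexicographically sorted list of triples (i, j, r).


Computing R[i][j] = min implied NW-rank bound (n=11, 37 conditions):

  i=1: 0  0  0  0  0  0  0  0  1  1  1
  i=2: 0  0  0  1  1  1  1  1  2  2  2
  i=3: 0  0  0  1  1  1  1  1  2  3  3
  i=4: 0  0  0  1  2  2  2  2  3  4  4
  i=5: 0  0  0  1  2  3  3  3  4  5  5
  i=6: 0  1  1  2  3  4  4  4  5  6  6
  i=7: 0  1  1  2  3  4  4  4  5  6  7
  i=8: 0  1  1  2  3  4  4  5  6  7  8
  i=9: 1  2  2  3  4  5  5  6  7  8  9
  i=10: 1  2  2  3  4  5  6  7  8  9  10
  i=11: 1  2  3  4  5  6  7  8  9  10  11

the unique w with this rank table is (9, 4, 10, 5, 6, 2, 11, 8, 1, 7, 3).

Fulton essential set (8 of the 33 Rothe cells):

[(1, 8, 0), (3, 8, 1), (5, 3, 0), (7, 8, 4), (8, 1, 0), (8, 3, 1), (8, 7, 4), (10, 3, 2)]
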